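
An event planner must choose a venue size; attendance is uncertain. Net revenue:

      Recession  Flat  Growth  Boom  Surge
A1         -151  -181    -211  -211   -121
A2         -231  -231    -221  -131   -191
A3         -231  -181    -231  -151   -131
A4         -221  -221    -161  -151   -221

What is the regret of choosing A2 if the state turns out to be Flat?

Best payoff under Flat is -181.
Regret = -181 − (-231) = 50.

50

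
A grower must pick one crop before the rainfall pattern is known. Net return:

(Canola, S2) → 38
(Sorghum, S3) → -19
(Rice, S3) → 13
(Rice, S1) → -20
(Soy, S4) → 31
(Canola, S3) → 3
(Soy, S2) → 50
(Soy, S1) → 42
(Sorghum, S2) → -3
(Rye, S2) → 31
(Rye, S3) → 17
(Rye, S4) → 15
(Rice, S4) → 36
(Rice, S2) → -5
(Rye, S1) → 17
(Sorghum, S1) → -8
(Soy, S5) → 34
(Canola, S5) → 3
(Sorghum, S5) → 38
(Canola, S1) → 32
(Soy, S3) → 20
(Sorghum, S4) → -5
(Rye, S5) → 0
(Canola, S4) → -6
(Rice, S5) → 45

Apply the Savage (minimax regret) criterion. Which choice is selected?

Soy

Column bests: S1=42, S2=50, S3=20, S4=36, S5=45.
Rice regrets: 62, 55, 7, 0, 0 → max 62
Sorghum regrets: 50, 53, 39, 41, 7 → max 53
Canola regrets: 10, 12, 17, 42, 42 → max 42
Soy regrets: 0, 0, 0, 5, 11 → max 11
Rye regrets: 25, 19, 3, 21, 45 → max 45
Smallest max regret = 11 → Soy.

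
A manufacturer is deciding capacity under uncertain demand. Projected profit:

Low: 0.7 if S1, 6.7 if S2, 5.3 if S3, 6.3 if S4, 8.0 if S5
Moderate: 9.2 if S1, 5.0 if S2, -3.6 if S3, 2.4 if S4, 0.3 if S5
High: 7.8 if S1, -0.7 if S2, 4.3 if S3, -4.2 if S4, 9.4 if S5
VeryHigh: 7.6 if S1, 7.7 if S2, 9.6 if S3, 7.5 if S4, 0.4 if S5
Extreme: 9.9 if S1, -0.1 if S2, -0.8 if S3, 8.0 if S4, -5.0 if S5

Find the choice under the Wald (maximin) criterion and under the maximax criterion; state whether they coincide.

Row minima: Low=0.7, Moderate=-3.6, High=-4.2, VeryHigh=0.4, Extreme=-5.0
Best worst-case = 0.7 → Low.
Row maxima: Low=8.0, Moderate=9.2, High=9.4, VeryHigh=9.6, Extreme=9.9
Best best-case = 9.9 → Extreme.

maximin → Low; maximax → Extreme (disagree)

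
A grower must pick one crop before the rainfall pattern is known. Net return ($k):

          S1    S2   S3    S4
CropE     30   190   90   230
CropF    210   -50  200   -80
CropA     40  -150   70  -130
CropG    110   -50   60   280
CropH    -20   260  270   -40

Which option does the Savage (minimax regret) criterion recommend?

CropE

Column bests: S1=210, S2=260, S3=270, S4=280.
CropE regrets: 180, 70, 180, 50 → max 180
CropF regrets: 0, 310, 70, 360 → max 360
CropA regrets: 170, 410, 200, 410 → max 410
CropG regrets: 100, 310, 210, 0 → max 310
CropH regrets: 230, 0, 0, 320 → max 320
Smallest max regret = 180 → CropE.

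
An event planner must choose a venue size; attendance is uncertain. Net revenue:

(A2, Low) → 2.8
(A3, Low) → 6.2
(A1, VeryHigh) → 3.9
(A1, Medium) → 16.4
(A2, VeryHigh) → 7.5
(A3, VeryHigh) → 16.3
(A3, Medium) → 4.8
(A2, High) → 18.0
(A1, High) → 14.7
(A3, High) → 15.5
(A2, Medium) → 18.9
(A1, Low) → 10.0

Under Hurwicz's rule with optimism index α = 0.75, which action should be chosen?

A2

A1: 0.75·16.4 + 0.25·3.9 = 13.275
A2: 0.75·18.9 + 0.25·2.8 = 14.875
A3: 0.75·16.3 + 0.25·4.8 = 13.425
Highest Hurwicz score = 14.875 → A2.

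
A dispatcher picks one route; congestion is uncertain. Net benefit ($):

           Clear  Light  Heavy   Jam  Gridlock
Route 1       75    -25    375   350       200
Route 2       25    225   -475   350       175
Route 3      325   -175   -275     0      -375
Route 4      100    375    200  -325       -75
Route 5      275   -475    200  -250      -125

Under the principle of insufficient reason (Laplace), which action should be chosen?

Row averages: Route 1=195, Route 2=60, Route 3=-100, Route 4=55, Route 5=-75
Highest average = 195 → Route 1.

Route 1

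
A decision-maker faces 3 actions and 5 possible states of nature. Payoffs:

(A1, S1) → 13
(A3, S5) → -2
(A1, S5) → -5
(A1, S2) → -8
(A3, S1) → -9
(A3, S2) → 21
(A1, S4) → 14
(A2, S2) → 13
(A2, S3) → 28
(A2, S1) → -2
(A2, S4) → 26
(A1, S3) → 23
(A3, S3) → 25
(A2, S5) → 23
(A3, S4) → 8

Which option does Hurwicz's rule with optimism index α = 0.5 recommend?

A1: 0.5·23 + 0.5·(-8) = 7.5
A2: 0.5·28 + 0.5·(-2) = 13
A3: 0.5·25 + 0.5·(-9) = 8
Highest Hurwicz score = 13 → A2.

A2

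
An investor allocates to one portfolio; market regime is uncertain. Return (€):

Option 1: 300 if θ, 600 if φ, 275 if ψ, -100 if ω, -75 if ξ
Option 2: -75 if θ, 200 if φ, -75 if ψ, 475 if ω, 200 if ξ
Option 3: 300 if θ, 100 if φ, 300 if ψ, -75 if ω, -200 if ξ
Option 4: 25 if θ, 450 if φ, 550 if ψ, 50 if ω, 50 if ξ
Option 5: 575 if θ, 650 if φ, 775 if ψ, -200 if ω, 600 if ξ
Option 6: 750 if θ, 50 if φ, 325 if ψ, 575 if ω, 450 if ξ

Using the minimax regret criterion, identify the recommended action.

Option 6

Column bests: θ=750, φ=650, ψ=775, ω=575, ξ=600.
Option 1 regrets: 450, 50, 500, 675, 675 → max 675
Option 2 regrets: 825, 450, 850, 100, 400 → max 850
Option 3 regrets: 450, 550, 475, 650, 800 → max 800
Option 4 regrets: 725, 200, 225, 525, 550 → max 725
Option 5 regrets: 175, 0, 0, 775, 0 → max 775
Option 6 regrets: 0, 600, 450, 0, 150 → max 600
Smallest max regret = 600 → Option 6.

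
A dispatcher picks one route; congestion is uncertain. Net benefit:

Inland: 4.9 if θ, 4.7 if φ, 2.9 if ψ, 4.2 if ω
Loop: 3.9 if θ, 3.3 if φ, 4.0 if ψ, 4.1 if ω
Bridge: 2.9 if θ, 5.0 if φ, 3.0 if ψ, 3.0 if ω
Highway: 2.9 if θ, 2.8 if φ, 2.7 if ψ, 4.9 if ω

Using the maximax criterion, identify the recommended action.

Row maxima: Inland=4.9, Loop=4.1, Bridge=5.0, Highway=4.9
Best best-case = 5.0 → Bridge.

Bridge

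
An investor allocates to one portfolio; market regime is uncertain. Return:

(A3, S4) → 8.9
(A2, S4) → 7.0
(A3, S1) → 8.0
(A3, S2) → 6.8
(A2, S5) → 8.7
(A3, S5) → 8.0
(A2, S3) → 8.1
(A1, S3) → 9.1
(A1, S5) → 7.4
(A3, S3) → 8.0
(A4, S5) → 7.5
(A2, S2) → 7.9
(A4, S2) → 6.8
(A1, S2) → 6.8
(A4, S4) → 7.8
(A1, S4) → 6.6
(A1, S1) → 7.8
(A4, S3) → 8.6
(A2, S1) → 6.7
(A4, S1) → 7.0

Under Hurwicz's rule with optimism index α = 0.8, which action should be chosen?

A1: 0.8·9.1 + 0.2·6.6 = 8.6
A2: 0.8·8.7 + 0.2·6.7 = 8.3
A3: 0.8·8.9 + 0.2·6.8 = 8.48
A4: 0.8·8.6 + 0.2·6.8 = 8.24
Highest Hurwicz score = 8.6 → A1.

A1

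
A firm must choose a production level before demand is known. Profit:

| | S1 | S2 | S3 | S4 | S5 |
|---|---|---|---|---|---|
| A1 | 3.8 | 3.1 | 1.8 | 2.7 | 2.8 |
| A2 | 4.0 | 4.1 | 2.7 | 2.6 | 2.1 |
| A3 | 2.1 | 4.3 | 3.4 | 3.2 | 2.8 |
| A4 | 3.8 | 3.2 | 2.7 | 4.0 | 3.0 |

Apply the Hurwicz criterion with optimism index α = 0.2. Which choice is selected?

A4

A1: 0.2·3.8 + 0.8·1.8 = 2.2
A2: 0.2·4.1 + 0.8·2.1 = 2.5
A3: 0.2·4.3 + 0.8·2.1 = 2.54
A4: 0.2·4.0 + 0.8·2.7 = 2.96
Highest Hurwicz score = 2.96 → A4.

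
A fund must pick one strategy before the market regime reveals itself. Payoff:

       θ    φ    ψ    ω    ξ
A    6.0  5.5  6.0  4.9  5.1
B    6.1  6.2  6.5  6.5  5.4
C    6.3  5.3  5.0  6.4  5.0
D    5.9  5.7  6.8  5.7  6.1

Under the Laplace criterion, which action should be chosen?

Row averages: A=5.5, B=6.14, C=5.6, D=6.04
Highest average = 6.14 → B.

B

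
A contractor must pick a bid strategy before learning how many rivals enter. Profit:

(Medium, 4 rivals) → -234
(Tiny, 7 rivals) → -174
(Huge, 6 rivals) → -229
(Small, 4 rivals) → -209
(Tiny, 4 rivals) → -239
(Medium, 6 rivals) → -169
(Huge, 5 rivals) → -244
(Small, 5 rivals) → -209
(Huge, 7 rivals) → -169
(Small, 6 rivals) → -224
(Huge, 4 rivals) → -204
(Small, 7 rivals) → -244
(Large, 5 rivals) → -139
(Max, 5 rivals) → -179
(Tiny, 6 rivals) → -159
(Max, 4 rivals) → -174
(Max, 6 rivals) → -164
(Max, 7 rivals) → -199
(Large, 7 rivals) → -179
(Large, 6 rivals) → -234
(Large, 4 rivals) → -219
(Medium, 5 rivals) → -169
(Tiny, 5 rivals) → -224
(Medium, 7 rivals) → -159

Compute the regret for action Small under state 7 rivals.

85

Best payoff under 7 rivals is -159.
Regret = -159 − (-244) = 85.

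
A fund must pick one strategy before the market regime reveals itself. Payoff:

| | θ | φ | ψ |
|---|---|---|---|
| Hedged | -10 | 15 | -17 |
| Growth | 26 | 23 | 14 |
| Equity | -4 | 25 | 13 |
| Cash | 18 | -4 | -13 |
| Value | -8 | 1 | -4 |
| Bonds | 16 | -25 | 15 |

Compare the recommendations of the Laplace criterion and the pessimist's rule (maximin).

Row averages: Hedged=-4, Growth=21, Equity=34/3, Cash=1/3, Value=-11/3, Bonds=2
Highest average = 21 → Growth.
Row minima: Hedged=-17, Growth=14, Equity=-4, Cash=-13, Value=-8, Bonds=-25
Best worst-case = 14 → Growth.

laplace → Growth; maximin → Growth (agree)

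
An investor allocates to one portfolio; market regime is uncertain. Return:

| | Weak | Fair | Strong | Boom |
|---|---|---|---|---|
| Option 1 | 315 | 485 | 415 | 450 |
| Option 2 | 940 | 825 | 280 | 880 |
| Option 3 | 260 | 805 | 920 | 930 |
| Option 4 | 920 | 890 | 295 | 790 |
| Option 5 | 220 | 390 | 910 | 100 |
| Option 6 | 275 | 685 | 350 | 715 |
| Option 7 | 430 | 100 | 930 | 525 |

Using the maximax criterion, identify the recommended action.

Option 2

Row maxima: Option 1=485, Option 2=940, Option 3=930, Option 4=920, Option 5=910, Option 6=715, Option 7=930
Best best-case = 940 → Option 2.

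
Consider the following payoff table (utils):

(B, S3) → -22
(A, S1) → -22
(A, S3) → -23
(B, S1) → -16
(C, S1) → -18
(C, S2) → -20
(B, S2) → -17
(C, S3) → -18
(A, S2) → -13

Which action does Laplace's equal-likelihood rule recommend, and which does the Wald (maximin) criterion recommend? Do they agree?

laplace → B; maximin → C (disagree)

Row averages: A=-58/3, B=-55/3, C=-56/3
Highest average = -55/3 → B.
Row minima: A=-23, B=-22, C=-20
Best worst-case = -20 → C.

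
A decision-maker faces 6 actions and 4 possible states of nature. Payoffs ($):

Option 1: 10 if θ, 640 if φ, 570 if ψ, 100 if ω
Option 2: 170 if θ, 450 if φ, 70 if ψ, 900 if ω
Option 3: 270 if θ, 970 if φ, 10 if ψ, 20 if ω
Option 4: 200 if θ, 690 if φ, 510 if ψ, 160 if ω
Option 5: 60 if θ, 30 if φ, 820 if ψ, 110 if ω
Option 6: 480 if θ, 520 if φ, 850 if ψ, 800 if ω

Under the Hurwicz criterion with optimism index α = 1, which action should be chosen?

Option 3

Option 1: 1·640 + 0·10 = 640
Option 2: 1·900 + 0·70 = 900
Option 3: 1·970 + 0·10 = 970
Option 4: 1·690 + 0·160 = 690
Option 5: 1·820 + 0·30 = 820
Option 6: 1·850 + 0·480 = 850
Highest Hurwicz score = 970 → Option 3.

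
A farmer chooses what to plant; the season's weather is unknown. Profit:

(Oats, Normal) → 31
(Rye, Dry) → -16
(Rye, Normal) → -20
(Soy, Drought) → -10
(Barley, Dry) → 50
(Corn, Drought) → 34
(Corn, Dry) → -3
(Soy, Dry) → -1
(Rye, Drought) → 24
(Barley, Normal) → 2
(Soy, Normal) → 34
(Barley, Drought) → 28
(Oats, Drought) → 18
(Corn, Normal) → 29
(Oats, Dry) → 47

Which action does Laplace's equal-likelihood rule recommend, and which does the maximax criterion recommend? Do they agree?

Row averages: Barley=80/3, Corn=20, Soy=23/3, Oats=32, Rye=-4
Highest average = 32 → Oats.
Row maxima: Barley=50, Corn=34, Soy=34, Oats=47, Rye=24
Best best-case = 50 → Barley.

laplace → Oats; maximax → Barley (disagree)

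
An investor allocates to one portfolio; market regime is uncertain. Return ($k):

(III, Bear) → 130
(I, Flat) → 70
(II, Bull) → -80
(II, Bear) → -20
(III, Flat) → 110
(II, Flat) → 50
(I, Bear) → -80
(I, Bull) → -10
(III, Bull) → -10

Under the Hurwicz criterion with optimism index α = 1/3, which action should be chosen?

I: 1/3·70 + 2/3·(-80) = -30
II: 1/3·50 + 2/3·(-80) = -110/3
III: 1/3·130 + 2/3·(-10) = 110/3
Highest Hurwicz score = 110/3 → III.

III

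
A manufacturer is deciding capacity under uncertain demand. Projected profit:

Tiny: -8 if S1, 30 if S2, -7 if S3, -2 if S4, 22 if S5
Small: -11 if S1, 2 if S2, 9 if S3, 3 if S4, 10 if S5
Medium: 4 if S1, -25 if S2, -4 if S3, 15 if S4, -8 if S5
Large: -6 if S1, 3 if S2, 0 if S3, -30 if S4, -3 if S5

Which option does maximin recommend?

Row minima: Tiny=-8, Small=-11, Medium=-25, Large=-30
Best worst-case = -8 → Tiny.

Tiny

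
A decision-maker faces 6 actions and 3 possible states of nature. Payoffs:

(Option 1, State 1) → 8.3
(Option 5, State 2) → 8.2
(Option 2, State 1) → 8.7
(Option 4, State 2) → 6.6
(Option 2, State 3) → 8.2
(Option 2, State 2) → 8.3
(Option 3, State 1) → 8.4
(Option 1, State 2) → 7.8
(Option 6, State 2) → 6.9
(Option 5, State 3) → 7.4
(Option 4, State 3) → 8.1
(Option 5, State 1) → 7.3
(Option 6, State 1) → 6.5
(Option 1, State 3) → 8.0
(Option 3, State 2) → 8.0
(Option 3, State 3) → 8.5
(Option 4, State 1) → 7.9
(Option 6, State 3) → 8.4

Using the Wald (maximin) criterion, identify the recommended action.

Option 2

Row minima: Option 1=7.8, Option 2=8.2, Option 3=8.0, Option 4=6.6, Option 5=7.3, Option 6=6.5
Best worst-case = 8.2 → Option 2.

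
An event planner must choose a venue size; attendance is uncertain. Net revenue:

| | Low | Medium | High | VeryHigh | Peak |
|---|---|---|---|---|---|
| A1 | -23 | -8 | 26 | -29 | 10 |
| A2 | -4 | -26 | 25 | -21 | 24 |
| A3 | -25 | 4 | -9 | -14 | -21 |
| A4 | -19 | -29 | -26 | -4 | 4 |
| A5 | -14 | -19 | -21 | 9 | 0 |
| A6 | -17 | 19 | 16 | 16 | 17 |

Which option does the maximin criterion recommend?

Row minima: A1=-29, A2=-26, A3=-25, A4=-29, A5=-21, A6=-17
Best worst-case = -17 → A6.

A6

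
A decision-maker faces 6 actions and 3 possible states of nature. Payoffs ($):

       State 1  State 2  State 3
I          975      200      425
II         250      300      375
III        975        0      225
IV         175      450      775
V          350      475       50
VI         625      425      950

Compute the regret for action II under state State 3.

575

Best payoff under State 3 is 950.
Regret = 950 − 375 = 575.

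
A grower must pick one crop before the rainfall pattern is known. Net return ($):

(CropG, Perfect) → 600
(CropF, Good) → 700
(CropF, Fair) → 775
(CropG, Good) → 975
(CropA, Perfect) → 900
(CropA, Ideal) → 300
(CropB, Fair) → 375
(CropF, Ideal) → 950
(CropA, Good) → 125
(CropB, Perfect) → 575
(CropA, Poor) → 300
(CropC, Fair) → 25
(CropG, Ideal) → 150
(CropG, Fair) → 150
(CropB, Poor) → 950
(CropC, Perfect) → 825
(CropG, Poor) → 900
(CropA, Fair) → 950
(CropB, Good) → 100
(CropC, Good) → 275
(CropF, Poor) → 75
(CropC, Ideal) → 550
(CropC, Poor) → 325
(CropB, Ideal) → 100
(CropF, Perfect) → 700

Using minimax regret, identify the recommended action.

CropG

Column bests: Poor=950, Fair=950, Good=975, Ideal=950, Perfect=900.
CropA regrets: 650, 0, 850, 650, 0 → max 850
CropG regrets: 50, 800, 0, 800, 300 → max 800
CropF regrets: 875, 175, 275, 0, 200 → max 875
CropC regrets: 625, 925, 700, 400, 75 → max 925
CropB regrets: 0, 575, 875, 850, 325 → max 875
Smallest max regret = 800 → CropG.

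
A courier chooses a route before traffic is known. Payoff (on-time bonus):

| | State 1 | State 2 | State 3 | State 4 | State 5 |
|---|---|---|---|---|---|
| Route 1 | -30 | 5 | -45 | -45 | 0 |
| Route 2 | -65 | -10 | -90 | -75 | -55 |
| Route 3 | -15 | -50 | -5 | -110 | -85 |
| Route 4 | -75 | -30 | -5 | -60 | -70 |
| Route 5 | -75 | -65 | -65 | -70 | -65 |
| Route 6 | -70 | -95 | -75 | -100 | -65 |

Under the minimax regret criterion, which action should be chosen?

Column bests: State 1=-15, State 2=5, State 3=-5, State 4=-45, State 5=0.
Route 1 regrets: 15, 0, 40, 0, 0 → max 40
Route 2 regrets: 50, 15, 85, 30, 55 → max 85
Route 3 regrets: 0, 55, 0, 65, 85 → max 85
Route 4 regrets: 60, 35, 0, 15, 70 → max 70
Route 5 regrets: 60, 70, 60, 25, 65 → max 70
Route 6 regrets: 55, 100, 70, 55, 65 → max 100
Smallest max regret = 40 → Route 1.

Route 1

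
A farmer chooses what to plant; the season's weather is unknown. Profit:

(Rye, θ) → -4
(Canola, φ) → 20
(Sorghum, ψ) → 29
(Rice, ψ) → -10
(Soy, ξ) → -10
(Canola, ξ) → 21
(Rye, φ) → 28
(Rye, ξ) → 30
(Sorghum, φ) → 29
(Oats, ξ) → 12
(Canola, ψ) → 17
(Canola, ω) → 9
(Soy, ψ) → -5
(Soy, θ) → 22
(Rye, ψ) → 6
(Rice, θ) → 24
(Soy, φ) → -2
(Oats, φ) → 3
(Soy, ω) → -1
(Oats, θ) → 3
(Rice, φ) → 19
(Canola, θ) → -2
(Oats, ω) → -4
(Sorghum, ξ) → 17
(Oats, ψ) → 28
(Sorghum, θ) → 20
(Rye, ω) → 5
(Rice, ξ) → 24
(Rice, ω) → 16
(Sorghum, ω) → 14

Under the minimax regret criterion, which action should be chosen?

Column bests: θ=24, φ=29, ψ=29, ω=16, ξ=30.
Rye regrets: 28, 1, 23, 11, 0 → max 28
Canola regrets: 26, 9, 12, 7, 9 → max 26
Oats regrets: 21, 26, 1, 20, 18 → max 26
Soy regrets: 2, 31, 34, 17, 40 → max 40
Rice regrets: 0, 10, 39, 0, 6 → max 39
Sorghum regrets: 4, 0, 0, 2, 13 → max 13
Smallest max regret = 13 → Sorghum.

Sorghum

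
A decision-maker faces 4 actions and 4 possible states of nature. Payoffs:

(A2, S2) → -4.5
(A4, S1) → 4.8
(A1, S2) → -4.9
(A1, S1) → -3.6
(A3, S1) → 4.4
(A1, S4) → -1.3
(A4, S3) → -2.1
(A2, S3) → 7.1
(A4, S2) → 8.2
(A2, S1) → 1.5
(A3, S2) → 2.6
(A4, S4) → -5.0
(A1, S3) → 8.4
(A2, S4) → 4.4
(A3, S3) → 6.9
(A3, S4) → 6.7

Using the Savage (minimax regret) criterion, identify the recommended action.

Column bests: S1=4.8, S2=8.2, S3=8.4, S4=6.7.
A1 regrets: 8.4, 13.1, 0.0, 8.0 → max 13.1
A2 regrets: 3.3, 12.7, 1.3, 2.3 → max 12.7
A3 regrets: 0.4, 5.6, 1.5, 0.0 → max 5.6
A4 regrets: 0.0, 0.0, 10.5, 11.7 → max 11.7
Smallest max regret = 5.6 → A3.

A3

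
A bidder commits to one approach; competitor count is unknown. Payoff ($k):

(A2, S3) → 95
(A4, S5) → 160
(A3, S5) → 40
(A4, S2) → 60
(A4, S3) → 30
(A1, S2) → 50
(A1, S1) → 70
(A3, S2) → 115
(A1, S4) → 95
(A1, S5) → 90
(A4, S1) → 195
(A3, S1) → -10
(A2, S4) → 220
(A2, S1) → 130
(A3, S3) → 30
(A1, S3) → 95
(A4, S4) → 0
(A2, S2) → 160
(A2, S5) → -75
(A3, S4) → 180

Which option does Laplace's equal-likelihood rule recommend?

Row averages: A1=80, A2=106, A3=71, A4=89
Highest average = 106 → A2.

A2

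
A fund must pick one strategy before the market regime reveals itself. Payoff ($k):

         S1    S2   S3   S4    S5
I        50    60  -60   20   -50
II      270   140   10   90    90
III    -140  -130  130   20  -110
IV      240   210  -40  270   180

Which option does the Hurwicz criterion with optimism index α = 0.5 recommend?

I: 0.5·60 + 0.5·(-60) = 0
II: 0.5·270 + 0.5·10 = 140
III: 0.5·130 + 0.5·(-140) = -5
IV: 0.5·270 + 0.5·(-40) = 115
Highest Hurwicz score = 140 → II.

II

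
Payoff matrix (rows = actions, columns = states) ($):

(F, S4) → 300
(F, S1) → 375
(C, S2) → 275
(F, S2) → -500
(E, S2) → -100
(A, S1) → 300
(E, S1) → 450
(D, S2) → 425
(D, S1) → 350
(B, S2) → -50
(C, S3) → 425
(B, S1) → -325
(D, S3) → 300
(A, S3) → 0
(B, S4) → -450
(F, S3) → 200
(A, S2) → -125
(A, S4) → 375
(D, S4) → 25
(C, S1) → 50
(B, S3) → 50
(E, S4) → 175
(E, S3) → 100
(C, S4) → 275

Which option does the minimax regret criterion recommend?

D

Column bests: S1=450, S2=425, S3=425, S4=375.
A regrets: 150, 550, 425, 0 → max 550
B regrets: 775, 475, 375, 825 → max 825
C regrets: 400, 150, 0, 100 → max 400
D regrets: 100, 0, 125, 350 → max 350
E regrets: 0, 525, 325, 200 → max 525
F regrets: 75, 925, 225, 75 → max 925
Smallest max regret = 350 → D.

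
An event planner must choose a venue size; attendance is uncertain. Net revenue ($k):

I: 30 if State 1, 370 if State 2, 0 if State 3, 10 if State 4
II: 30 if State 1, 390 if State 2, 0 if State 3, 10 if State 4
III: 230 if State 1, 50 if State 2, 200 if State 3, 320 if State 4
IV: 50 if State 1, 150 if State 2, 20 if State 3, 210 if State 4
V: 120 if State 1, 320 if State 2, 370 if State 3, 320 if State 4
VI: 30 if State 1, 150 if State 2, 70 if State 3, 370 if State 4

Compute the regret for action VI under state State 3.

300

Best payoff under State 3 is 370.
Regret = 370 − 70 = 300.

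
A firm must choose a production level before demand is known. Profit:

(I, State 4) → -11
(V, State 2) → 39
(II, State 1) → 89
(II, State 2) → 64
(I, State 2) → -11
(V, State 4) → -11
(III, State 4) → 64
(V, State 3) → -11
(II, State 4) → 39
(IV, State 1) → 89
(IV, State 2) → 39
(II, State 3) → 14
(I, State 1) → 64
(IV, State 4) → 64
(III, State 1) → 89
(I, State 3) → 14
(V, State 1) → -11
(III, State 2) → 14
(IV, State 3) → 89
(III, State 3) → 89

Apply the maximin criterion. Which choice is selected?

Row minima: I=-11, II=14, III=14, IV=39, V=-11
Best worst-case = 39 → IV.

IV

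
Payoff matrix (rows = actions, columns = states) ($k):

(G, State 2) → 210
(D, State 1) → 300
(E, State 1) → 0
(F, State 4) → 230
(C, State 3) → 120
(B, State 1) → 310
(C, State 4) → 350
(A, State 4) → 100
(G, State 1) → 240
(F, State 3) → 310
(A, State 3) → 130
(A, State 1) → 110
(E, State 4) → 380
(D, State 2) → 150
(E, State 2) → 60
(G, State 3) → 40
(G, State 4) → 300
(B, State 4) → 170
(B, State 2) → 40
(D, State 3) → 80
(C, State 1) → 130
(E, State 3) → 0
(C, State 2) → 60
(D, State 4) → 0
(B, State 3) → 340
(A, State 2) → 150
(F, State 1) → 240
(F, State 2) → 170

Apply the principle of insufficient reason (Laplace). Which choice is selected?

Row averages: A=122.5, B=215, C=165, D=132.5, E=110, F=237.5, G=197.5
Highest average = 237.5 → F.

F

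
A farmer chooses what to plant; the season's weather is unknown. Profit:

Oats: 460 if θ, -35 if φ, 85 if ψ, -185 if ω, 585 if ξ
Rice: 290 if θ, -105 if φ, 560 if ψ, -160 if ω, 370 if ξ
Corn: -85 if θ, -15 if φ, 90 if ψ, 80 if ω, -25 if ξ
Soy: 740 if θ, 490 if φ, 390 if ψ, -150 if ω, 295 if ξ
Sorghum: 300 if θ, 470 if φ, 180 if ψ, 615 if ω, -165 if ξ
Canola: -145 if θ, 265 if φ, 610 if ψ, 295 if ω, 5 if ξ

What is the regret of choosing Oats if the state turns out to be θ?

Best payoff under θ is 740.
Regret = 740 − 460 = 280.

280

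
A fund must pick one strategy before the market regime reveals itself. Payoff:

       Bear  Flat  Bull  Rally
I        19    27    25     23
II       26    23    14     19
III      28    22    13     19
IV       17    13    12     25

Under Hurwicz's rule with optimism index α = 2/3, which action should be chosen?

I: 2/3·27 + 1/3·19 = 73/3
II: 2/3·26 + 1/3·14 = 22
III: 2/3·28 + 1/3·13 = 23
IV: 2/3·25 + 1/3·12 = 62/3
Highest Hurwicz score = 73/3 → I.

I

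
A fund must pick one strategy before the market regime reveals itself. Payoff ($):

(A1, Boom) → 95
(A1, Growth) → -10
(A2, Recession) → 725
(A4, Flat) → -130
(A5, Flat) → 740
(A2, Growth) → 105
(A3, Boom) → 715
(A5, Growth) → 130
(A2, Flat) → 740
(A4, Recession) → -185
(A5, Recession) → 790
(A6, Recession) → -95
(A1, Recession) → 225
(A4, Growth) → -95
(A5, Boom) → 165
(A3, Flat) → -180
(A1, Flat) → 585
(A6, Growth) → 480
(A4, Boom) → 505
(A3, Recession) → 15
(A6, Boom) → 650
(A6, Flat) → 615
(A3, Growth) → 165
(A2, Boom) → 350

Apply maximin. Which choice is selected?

A5

Row minima: A1=-10, A2=105, A3=-180, A4=-185, A5=130, A6=-95
Best worst-case = 130 → A5.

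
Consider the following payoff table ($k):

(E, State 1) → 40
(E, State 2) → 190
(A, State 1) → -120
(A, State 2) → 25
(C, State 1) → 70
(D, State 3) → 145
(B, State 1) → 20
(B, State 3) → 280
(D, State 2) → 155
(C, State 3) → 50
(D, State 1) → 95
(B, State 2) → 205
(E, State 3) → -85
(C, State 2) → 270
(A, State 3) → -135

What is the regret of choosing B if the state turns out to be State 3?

0

Best payoff under State 3 is 280.
Regret = 280 − 280 = 0.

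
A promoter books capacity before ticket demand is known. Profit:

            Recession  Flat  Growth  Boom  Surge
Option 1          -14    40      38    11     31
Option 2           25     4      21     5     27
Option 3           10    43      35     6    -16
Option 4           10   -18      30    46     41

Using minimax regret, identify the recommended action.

Column bests: Recession=25, Flat=43, Growth=38, Boom=46, Surge=41.
Option 1 regrets: 39, 3, 0, 35, 10 → max 39
Option 2 regrets: 0, 39, 17, 41, 14 → max 41
Option 3 regrets: 15, 0, 3, 40, 57 → max 57
Option 4 regrets: 15, 61, 8, 0, 0 → max 61
Smallest max regret = 39 → Option 1.

Option 1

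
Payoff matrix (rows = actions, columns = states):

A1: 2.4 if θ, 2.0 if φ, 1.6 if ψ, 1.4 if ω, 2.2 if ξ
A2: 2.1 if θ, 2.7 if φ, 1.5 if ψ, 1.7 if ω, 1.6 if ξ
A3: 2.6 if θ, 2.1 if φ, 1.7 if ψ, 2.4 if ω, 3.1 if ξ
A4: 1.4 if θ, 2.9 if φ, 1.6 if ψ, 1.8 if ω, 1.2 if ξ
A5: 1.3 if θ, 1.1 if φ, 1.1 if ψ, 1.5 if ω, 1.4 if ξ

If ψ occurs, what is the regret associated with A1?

0.1

Best payoff under ψ is 1.7.
Regret = 1.7 − 1.6 = 0.1.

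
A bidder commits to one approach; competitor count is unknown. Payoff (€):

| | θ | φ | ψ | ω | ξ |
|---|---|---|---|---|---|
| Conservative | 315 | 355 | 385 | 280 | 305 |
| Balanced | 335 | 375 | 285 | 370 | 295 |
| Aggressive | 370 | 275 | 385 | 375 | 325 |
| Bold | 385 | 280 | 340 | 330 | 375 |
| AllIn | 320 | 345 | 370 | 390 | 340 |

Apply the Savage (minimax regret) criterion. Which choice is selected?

AllIn

Column bests: θ=385, φ=375, ψ=385, ω=390, ξ=375.
Conservative regrets: 70, 20, 0, 110, 70 → max 110
Balanced regrets: 50, 0, 100, 20, 80 → max 100
Aggressive regrets: 15, 100, 0, 15, 50 → max 100
Bold regrets: 0, 95, 45, 60, 0 → max 95
AllIn regrets: 65, 30, 15, 0, 35 → max 65
Smallest max regret = 65 → AllIn.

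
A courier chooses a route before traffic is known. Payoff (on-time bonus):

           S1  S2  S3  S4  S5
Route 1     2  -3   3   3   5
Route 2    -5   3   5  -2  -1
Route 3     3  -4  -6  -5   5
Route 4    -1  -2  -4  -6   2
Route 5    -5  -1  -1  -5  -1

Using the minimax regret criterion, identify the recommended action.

Route 1

Column bests: S1=3, S2=3, S3=5, S4=3, S5=5.
Route 1 regrets: 1, 6, 2, 0, 0 → max 6
Route 2 regrets: 8, 0, 0, 5, 6 → max 8
Route 3 regrets: 0, 7, 11, 8, 0 → max 11
Route 4 regrets: 4, 5, 9, 9, 3 → max 9
Route 5 regrets: 8, 4, 6, 8, 6 → max 8
Smallest max regret = 6 → Route 1.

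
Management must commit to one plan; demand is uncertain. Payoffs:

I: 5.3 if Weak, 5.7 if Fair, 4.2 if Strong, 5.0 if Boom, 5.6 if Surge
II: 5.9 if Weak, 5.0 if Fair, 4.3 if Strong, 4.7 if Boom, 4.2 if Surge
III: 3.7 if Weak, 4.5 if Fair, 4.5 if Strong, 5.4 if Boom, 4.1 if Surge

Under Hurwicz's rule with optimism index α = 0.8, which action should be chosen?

II

I: 0.8·5.7 + 0.2·4.2 = 5.4
II: 0.8·5.9 + 0.2·4.2 = 5.56
III: 0.8·5.4 + 0.2·3.7 = 5.06
Highest Hurwicz score = 5.56 → II.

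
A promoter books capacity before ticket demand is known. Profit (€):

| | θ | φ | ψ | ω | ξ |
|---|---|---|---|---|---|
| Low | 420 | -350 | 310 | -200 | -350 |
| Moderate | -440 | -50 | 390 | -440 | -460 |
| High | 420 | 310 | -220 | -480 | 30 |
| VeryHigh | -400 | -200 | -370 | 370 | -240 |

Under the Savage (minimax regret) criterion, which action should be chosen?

Column bests: θ=420, φ=310, ψ=390, ω=370, ξ=30.
Low regrets: 0, 660, 80, 570, 380 → max 660
Moderate regrets: 860, 360, 0, 810, 490 → max 860
High regrets: 0, 0, 610, 850, 0 → max 850
VeryHigh regrets: 820, 510, 760, 0, 270 → max 820
Smallest max regret = 660 → Low.

Low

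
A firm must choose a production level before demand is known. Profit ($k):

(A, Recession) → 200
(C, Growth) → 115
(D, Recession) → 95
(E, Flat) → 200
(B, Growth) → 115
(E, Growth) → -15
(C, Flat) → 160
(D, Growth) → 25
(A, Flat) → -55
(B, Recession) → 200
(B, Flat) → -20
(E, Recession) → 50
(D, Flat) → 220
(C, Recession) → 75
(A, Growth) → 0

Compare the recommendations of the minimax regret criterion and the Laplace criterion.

Column bests: Recession=200, Flat=220, Growth=115.
A regrets: 0, 275, 115 → max 275
B regrets: 0, 240, 0 → max 240
C regrets: 125, 60, 0 → max 125
D regrets: 105, 0, 90 → max 105
E regrets: 150, 20, 130 → max 150
Smallest max regret = 105 → D.
Row averages: A=145/3, B=295/3, C=350/3, D=340/3, E=235/3
Highest average = 350/3 → C.

minimax regret → D; laplace → C (disagree)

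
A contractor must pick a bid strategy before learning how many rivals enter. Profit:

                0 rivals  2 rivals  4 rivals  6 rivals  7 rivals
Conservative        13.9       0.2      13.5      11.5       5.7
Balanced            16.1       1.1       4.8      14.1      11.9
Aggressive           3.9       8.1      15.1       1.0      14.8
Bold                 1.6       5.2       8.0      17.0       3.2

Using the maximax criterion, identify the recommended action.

Row maxima: Conservative=13.9, Balanced=16.1, Aggressive=15.1, Bold=17.0
Best best-case = 17.0 → Bold.

Bold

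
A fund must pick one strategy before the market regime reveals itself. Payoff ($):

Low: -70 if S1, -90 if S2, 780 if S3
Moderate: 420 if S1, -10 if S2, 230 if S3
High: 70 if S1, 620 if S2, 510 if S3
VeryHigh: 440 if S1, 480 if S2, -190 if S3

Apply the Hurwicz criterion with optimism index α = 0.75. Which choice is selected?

Low

Low: 0.75·780 + 0.25·(-90) = 562.5
Moderate: 0.75·420 + 0.25·(-10) = 312.5
High: 0.75·620 + 0.25·70 = 482.5
VeryHigh: 0.75·480 + 0.25·(-190) = 312.5
Highest Hurwicz score = 562.5 → Low.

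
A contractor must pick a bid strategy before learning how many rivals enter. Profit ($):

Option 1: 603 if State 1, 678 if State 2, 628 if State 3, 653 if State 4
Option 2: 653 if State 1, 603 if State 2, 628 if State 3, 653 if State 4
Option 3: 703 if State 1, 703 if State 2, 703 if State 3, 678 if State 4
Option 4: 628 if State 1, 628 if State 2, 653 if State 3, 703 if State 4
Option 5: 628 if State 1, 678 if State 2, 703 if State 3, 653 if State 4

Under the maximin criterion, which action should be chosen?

Row minima: Option 1=603, Option 2=603, Option 3=678, Option 4=628, Option 5=628
Best worst-case = 678 → Option 3.

Option 3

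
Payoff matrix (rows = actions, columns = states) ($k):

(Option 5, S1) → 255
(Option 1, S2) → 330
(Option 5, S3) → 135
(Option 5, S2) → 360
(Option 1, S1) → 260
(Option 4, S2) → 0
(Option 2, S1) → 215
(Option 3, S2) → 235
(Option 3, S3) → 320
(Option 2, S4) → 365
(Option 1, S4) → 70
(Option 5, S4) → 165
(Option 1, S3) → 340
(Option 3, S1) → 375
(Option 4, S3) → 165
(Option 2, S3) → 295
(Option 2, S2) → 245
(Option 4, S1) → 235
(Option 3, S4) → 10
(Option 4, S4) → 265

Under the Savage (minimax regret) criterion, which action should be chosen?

Column bests: S1=375, S2=360, S3=340, S4=365.
Option 1 regrets: 115, 30, 0, 295 → max 295
Option 2 regrets: 160, 115, 45, 0 → max 160
Option 3 regrets: 0, 125, 20, 355 → max 355
Option 4 regrets: 140, 360, 175, 100 → max 360
Option 5 regrets: 120, 0, 205, 200 → max 205
Smallest max regret = 160 → Option 2.

Option 2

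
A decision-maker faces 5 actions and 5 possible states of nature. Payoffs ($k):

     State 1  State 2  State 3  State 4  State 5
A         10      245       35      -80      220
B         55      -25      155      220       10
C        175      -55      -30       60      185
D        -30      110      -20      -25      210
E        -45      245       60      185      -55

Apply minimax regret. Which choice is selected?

D

Column bests: State 1=175, State 2=245, State 3=155, State 4=220, State 5=220.
A regrets: 165, 0, 120, 300, 0 → max 300
B regrets: 120, 270, 0, 0, 210 → max 270
C regrets: 0, 300, 185, 160, 35 → max 300
D regrets: 205, 135, 175, 245, 10 → max 245
E regrets: 220, 0, 95, 35, 275 → max 275
Smallest max regret = 245 → D.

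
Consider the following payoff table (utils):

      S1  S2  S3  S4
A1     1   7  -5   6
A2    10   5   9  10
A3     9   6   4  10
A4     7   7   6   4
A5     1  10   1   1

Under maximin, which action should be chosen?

Row minima: A1=-5, A2=5, A3=4, A4=4, A5=1
Best worst-case = 5 → A2.

A2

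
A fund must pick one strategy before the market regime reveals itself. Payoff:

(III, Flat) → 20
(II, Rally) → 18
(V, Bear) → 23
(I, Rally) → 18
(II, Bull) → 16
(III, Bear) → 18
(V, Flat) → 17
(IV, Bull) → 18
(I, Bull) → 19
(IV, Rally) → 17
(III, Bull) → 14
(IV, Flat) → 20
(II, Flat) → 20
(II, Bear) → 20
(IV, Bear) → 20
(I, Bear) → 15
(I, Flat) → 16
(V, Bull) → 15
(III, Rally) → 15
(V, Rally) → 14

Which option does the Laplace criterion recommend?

IV

Row averages: I=17, II=18.5, III=16.75, IV=18.75, V=17.25
Highest average = 18.75 → IV.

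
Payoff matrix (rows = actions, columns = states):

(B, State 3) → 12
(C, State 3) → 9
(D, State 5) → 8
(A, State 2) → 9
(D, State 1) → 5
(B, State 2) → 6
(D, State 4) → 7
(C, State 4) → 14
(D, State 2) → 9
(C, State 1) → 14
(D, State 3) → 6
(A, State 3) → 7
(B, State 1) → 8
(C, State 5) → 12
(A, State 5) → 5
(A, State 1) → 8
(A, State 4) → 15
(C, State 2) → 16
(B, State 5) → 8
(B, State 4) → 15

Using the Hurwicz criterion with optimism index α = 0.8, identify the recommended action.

C

A: 0.8·15 + 0.2·5 = 13
B: 0.8·15 + 0.2·6 = 13.2
C: 0.8·16 + 0.2·9 = 14.6
D: 0.8·9 + 0.2·5 = 8.2
Highest Hurwicz score = 14.6 → C.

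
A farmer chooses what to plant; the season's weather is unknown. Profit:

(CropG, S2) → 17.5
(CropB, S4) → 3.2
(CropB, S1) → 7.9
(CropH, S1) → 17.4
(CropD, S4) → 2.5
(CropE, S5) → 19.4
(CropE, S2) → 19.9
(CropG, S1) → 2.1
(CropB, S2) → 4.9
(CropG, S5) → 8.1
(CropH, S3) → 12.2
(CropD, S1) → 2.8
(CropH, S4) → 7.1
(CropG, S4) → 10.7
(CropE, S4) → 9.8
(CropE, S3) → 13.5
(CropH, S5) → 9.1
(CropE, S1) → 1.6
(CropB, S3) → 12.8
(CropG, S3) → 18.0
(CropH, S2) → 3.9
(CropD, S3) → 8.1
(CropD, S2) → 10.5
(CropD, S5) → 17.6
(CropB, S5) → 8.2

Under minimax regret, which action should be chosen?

CropD

Column bests: S1=17.4, S2=19.9, S3=18.0, S4=10.7, S5=19.4.
CropH regrets: 0.0, 16.0, 5.8, 3.6, 10.3 → max 16.0
CropD regrets: 14.6, 9.4, 9.9, 8.2, 1.8 → max 14.6
CropE regrets: 15.8, 0.0, 4.5, 0.9, 0.0 → max 15.8
CropB regrets: 9.5, 15.0, 5.2, 7.5, 11.2 → max 15.0
CropG regrets: 15.3, 2.4, 0.0, 0.0, 11.3 → max 15.3
Smallest max regret = 14.6 → CropD.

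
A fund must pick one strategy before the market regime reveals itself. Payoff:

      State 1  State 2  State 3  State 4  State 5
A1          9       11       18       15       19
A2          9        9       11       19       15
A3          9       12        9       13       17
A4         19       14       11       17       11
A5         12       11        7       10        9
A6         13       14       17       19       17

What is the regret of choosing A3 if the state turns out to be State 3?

9

Best payoff under State 3 is 18.
Regret = 18 − 9 = 9.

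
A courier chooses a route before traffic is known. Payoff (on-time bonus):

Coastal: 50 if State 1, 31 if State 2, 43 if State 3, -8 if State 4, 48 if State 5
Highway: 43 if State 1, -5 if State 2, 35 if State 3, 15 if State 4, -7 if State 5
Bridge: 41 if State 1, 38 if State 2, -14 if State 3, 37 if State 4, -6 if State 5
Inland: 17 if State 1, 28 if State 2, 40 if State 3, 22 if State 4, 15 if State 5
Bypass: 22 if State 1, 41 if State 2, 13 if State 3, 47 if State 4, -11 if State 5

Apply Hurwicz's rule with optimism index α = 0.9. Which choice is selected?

Coastal: 0.9·50 + 0.1·(-8) = 44.2
Highway: 0.9·43 + 0.1·(-7) = 38
Bridge: 0.9·41 + 0.1·(-14) = 35.5
Inland: 0.9·40 + 0.1·15 = 37.5
Bypass: 0.9·47 + 0.1·(-11) = 41.2
Highest Hurwicz score = 44.2 → Coastal.

Coastal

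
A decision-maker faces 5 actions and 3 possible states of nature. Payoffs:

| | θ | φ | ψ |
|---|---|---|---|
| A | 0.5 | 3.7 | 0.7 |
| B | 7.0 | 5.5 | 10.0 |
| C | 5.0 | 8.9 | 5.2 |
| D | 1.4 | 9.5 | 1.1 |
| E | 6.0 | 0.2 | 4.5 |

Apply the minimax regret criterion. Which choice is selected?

Column bests: θ=7.0, φ=9.5, ψ=10.0.
A regrets: 6.5, 5.8, 9.3 → max 9.3
B regrets: 0.0, 4.0, 0.0 → max 4.0
C regrets: 2.0, 0.6, 4.8 → max 4.8
D regrets: 5.6, 0.0, 8.9 → max 8.9
E regrets: 1.0, 9.3, 5.5 → max 9.3
Smallest max regret = 4.0 → B.

B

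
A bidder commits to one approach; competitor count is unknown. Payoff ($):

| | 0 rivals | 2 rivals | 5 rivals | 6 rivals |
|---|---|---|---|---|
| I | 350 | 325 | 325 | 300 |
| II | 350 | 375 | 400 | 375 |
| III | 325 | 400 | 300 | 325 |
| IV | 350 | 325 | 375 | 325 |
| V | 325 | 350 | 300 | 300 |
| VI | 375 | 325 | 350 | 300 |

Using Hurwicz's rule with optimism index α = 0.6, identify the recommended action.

II

I: 0.6·350 + 0.4·300 = 330
II: 0.6·400 + 0.4·350 = 380
III: 0.6·400 + 0.4·300 = 360
IV: 0.6·375 + 0.4·325 = 355
V: 0.6·350 + 0.4·300 = 330
VI: 0.6·375 + 0.4·300 = 345
Highest Hurwicz score = 380 → II.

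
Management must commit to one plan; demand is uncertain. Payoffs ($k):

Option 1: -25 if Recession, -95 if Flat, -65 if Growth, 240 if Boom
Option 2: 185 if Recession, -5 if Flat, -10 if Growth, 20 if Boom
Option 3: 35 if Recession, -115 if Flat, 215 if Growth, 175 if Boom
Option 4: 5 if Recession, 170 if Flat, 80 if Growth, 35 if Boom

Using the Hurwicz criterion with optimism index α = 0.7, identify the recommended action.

Option 1

Option 1: 0.7·240 + 0.3·(-95) = 139.5
Option 2: 0.7·185 + 0.3·(-10) = 126.5
Option 3: 0.7·215 + 0.3·(-115) = 116
Option 4: 0.7·170 + 0.3·5 = 120.5
Highest Hurwicz score = 139.5 → Option 1.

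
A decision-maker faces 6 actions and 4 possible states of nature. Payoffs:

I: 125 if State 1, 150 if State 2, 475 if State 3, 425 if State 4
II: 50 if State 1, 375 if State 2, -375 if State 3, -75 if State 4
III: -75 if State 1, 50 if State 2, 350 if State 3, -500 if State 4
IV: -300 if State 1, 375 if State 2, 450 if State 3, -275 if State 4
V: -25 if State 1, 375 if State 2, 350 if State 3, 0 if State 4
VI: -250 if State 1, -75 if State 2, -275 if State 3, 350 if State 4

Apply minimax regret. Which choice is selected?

I

Column bests: State 1=125, State 2=375, State 3=475, State 4=425.
I regrets: 0, 225, 0, 0 → max 225
II regrets: 75, 0, 850, 500 → max 850
III regrets: 200, 325, 125, 925 → max 925
IV regrets: 425, 0, 25, 700 → max 700
V regrets: 150, 0, 125, 425 → max 425
VI regrets: 375, 450, 750, 75 → max 750
Smallest max regret = 225 → I.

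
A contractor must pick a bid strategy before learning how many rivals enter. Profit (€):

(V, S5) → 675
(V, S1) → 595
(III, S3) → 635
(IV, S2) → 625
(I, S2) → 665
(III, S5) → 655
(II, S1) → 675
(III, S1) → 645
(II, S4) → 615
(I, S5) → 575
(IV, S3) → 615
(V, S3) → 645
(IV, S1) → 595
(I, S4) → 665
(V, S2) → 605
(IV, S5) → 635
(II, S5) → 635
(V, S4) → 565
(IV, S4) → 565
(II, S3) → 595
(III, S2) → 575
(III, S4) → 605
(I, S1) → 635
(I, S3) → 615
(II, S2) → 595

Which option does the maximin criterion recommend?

II

Row minima: I=575, II=595, III=575, IV=565, V=565
Best worst-case = 595 → II.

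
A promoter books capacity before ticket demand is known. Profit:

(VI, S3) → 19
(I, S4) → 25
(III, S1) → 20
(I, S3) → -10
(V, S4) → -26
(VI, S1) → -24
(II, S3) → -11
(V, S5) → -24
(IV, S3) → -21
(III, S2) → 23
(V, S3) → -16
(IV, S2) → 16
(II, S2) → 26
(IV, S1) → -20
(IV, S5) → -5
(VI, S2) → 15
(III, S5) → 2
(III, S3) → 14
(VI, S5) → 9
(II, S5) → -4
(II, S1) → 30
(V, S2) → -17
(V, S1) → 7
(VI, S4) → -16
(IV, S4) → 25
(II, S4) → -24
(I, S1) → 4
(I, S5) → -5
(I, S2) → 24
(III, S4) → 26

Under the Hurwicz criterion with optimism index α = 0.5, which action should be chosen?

I: 0.5·25 + 0.5·(-10) = 7.5
II: 0.5·30 + 0.5·(-24) = 3
III: 0.5·26 + 0.5·2 = 14
IV: 0.5·25 + 0.5·(-21) = 2
V: 0.5·7 + 0.5·(-26) = -9.5
VI: 0.5·19 + 0.5·(-24) = -2.5
Highest Hurwicz score = 14 → III.

III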